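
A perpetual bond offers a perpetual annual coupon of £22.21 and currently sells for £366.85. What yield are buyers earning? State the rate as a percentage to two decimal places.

6.05%

P = C/r ⇒ r = C/P = £22.21/£366.85 = 0.060542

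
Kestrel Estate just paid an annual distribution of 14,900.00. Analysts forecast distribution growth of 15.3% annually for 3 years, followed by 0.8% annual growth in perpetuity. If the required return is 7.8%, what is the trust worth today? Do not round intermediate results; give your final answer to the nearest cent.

D_1 = 17179.70000
D_2 = 19808.19410
D_3 = 22838.84780
Terminal value at year 3: TV = D_3×(1+g_2)/(r−g_2) = 23021.55858/0.07 = 328879.40828
P_0 = D_1/(1+r)^1 + D_2/(1+r)^2 + D_3/(1+r)^3 + TV/(1+r)^3
    = 15936.64193 + 17045.40644 + 18231.31134 + 262530.88334 = 313744.24306

313744.24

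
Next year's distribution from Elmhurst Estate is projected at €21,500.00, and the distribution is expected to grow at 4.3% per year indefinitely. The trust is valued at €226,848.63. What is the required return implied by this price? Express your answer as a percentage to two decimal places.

P = D₁/(r − g) ⇒ r = D₁/P + g = €21,500.0000/€226,848.63 + 0.043 = 0.094777 + 0.043 = 0.137777

13.78%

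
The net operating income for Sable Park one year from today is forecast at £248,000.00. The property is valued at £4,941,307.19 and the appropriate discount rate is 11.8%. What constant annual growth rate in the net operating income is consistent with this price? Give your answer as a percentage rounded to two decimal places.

P = D₁/(r−g) ⇒ g = r − D₁/P = 0.118 − £248,000.00/£4,941,307.19 = 0.067811

6.78%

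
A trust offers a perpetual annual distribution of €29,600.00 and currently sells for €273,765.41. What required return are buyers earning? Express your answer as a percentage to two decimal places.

P = C/r ⇒ r = C/P = €29,600.00/€273,765.41 = 0.108122

10.81%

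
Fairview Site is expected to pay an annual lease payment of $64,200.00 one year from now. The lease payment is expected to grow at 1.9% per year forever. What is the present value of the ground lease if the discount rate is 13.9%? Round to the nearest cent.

Growing perpetuity: P = D₁ / (r − g) = $64,200.0000 / (0.139 − 0.019) = $535,000.00

$535000.00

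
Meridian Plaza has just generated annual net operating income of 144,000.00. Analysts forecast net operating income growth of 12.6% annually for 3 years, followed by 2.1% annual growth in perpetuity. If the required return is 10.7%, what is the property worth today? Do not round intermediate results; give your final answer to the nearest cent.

2246127.80

D_1 = 162144.00000
D_2 = 182574.14400
D_3 = 205578.48614
Terminal value at year 3: TV = D_3×(1+g_2)/(r−g_2) = 209895.63435/0.086 = 2440646.91108
P_0 = D_1/(1+r)^1 + D_2/(1+r)^2 + D_3/(1+r)^3 + TV/(1+r)^3
    = 146471.54472 + 148985.50980 + 151542.62334 + 1799128.12126 = 2246127.79912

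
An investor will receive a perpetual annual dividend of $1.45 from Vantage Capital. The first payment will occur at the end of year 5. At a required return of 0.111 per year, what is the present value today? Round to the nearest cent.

$8.57

Value at end of year 4: C / r = $1.45 / 0.111 = $13.0631
Discount to today: PV = $13.0631 / (1 + 0.111)^4 = $13.0631 / 1.523548 = $8.57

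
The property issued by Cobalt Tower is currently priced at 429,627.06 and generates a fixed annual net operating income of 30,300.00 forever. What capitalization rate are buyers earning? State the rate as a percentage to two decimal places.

7.05%

P = C/r ⇒ r = C/P = 30,300.00/429,627.06 = 0.070526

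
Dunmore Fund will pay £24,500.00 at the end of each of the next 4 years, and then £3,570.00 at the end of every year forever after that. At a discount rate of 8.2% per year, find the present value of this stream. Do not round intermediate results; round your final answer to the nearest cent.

£112551.91

PV of 4-year annuity: £24,500.00 × [1 − (1+0.082)^−4] / 0.082 = 80787.16618
Perpetuity value at year 4: £3,570.00 / 0.082 = 43536.58537
PV of perpetuity: 43536.58537 / (1+0.082)^4 = 31764.74115
Total PV = 80787.16618 + 31764.74115 = 112551.90733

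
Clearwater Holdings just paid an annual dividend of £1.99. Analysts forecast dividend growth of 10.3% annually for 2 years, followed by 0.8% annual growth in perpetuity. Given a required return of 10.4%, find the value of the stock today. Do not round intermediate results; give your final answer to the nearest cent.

£24.83

D_1 = 2.19497
D_2 = 2.42105
Terminal value at year 2: TV = D_2×(1+g_2)/(r−g_2) = 2.44042/0.096 = 25.42105
P_0 = D_1/(1+r)^1 + D_2/(1+r)^2 + TV/(1+r)^2
    = 1.98820 + 1.98640 + 20.85716 = 24.83176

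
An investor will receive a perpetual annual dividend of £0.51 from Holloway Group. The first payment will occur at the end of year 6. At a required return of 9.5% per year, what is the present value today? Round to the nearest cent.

Value at end of year 5: C / r = £0.51 / 0.095 = £5.3684
Discount to today: PV = £5.3684 / (1 + 0.095)^5 = £5.3684 / 1.574239 = £3.41

£3.41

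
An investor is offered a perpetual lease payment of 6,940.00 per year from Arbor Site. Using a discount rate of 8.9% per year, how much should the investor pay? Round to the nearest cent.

Level perpetuity: PV = C / r = 6,940.00 / 0.089 = 77,977.53

77977.53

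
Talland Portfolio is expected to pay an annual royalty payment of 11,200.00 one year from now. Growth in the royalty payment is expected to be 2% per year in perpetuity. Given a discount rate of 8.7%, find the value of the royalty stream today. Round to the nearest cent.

Growing perpetuity: P = D₁ / (r − g) = 11,200.0000 / (0.087 − 0.02) = 167,164.18

167164.18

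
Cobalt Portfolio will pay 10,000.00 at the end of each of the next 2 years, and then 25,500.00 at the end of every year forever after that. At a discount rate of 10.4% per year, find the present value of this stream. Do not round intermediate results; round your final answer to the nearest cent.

218435.19

PV of 2-year annuity: 10,000.00 × [1 − (1+0.104)^−2] / 0.104 = 17262.65490
Perpetuity value at year 2: 25,500.00 / 0.104 = 245192.30769
PV of perpetuity: 245192.30769 / (1+0.104)^2 = 201172.53769
Total PV = 17262.65490 + 201172.53769 = 218435.19259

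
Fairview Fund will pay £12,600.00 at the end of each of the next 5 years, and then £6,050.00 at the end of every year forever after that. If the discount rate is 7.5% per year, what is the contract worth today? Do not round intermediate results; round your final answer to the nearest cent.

£107167.21

PV of 5-year annuity: £12,600.00 × [1 − (1+0.075)^−5] / 0.075 = 50978.14977
Perpetuity value at year 5: £6,050.00 / 0.075 = 80666.66667
PV of perpetuity: 80666.66667 / (1+0.075)^5 = 56189.06301
Total PV = 50978.14977 + 56189.06301 = 107167.21277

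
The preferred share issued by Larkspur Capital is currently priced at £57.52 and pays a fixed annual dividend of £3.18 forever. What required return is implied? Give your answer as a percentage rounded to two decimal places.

5.53%

P = C/r ⇒ r = C/P = £3.18/£57.52 = 0.055285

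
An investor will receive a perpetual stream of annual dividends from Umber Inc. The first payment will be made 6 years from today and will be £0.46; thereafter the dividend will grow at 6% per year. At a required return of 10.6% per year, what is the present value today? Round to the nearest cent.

Value at end of year 5: C₁ / (r − g) = £0.46 / (0.106 − 0.06) = £10.0000
Discount to today: PV = £10.0000 / (1 + 0.106)^5 = £10.0000 / 1.654915 = £6.04

£6.04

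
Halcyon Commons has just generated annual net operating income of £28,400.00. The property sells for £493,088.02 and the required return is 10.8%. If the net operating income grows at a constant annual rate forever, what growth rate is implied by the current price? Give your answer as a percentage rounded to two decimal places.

4.77%

P = D₀(1+g)/(r−g) ⇒ P(r−g) = D₀(1+g) ⇒ g(P+D₀) = P·r − D₀
g = (P·r − D₀)/(P + D₀) = (£493,088.02×0.108 − £28,400.00) / (£493,088.02 + £28,400.00) = 0.047659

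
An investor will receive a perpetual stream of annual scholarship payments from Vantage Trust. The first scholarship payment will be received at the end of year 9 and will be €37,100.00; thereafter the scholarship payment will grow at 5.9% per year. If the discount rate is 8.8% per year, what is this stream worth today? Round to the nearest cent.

Value at end of year 8: C₁ / (r − g) = €37,100.00 / (0.088 − 0.059) = €1,279,310.3448
Discount to today: PV = €1,279,310.3448 / (1 + 0.088)^8 = €1,279,310.3448 / 1.963501 = €651,545.50

€651545.50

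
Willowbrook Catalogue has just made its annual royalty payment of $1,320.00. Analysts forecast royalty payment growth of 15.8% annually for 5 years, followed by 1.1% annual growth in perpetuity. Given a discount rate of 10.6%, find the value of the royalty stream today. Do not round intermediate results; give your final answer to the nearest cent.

$25266.75

D_1 = 1528.56000
D_2 = 1770.07248
D_3 = 2049.74393
D_4 = 2373.60347
D_5 = 2748.63282
Terminal value at year 5: TV = D_5×(1+g_2)/(r−g_2) = 2778.86778/0.095 = 29251.23982
P_0 = D_1/(1+r)^1 + D_2/(1+r)^2 + D_3/(1+r)^3 + D_4/(1+r)^4 + D_5/(1+r)^5 + TV/(1+r)^5
    = 1382.06148 + 1447.04087 + 1515.07534 + 1586.30853 + 1660.89085 + 17675.37529 = 25266.75236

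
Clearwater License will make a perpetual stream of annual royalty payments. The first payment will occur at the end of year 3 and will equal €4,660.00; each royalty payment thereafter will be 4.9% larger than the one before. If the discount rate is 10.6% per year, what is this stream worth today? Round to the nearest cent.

Value at end of year 2: C₁ / (r − g) = €4,660.00 / (0.106 − 0.049) = €81,754.3860
Discount to today: PV = €81,754.3860 / (1 + 0.106)^2 = €81,754.3860 / 1.223236 = €66,834.52

€66834.52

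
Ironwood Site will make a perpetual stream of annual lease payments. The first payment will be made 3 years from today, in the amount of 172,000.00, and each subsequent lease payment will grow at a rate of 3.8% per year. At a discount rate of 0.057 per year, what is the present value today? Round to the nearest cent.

8102608.80

Value at end of year 2: C₁ / (r − g) = 172,000.00 / (0.057 − 0.038) = 9,052,631.5789
Discount to today: PV = 9,052,631.5789 / (1 + 0.057)^2 = 9,052,631.5789 / 1.117249 = 8,102,608.80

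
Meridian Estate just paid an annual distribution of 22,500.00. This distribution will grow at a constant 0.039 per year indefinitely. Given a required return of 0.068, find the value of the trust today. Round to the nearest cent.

806120.69

D₁ = D₀ × (1 + g) = 22,500.00 × 1.039 = 23,377.5000
Growing perpetuity: P = D₁ / (r − g) = 23,377.5000 / (0.068 − 0.039) = 806,120.69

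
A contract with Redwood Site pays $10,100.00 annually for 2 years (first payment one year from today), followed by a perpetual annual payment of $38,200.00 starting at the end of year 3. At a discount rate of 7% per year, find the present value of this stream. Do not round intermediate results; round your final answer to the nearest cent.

$494908.98

PV of 2-year annuity: $10,100.00 × [1 − (1+0.07)^−2] / 0.07 = 18260.98349
Perpetuity value at year 2: $38,200.00 / 0.07 = 545714.28571
PV of perpetuity: 545714.28571 / (1+0.07)^2 = 476647.99171
Total PV = 18260.98349 + 476647.99171 = 494908.97521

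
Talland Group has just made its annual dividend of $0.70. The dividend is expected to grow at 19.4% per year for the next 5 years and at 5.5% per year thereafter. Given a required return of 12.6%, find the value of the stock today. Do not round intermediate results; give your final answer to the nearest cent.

D_1 = 0.83580
D_2 = 0.99795
D_3 = 1.19155
D_4 = 1.42271
D_5 = 1.69871
Terminal value at year 5: TV = D_5×(1+g_2)/(r−g_2) = 1.79214/0.071 = 25.24142
P_0 = D_1/(1+r)^1 + D_2/(1+r)^2 + D_3/(1+r)^3 + D_4/(1+r)^4 + D_5/(1+r)^5 + TV/(1+r)^5
    = 0.74227 + 0.78710 + 0.83463 + 0.88504 + 0.93849 + 13.94511 = 18.13264

$18.13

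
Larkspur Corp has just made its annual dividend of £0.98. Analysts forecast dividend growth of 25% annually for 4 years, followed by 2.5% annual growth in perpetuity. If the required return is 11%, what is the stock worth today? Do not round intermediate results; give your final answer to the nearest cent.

£24.33

D_1 = 1.22500
D_2 = 1.53125
D_3 = 1.91406
D_4 = 2.39258
Terminal value at year 4: TV = D_4×(1+g_2)/(r−g_2) = 2.45239/0.085 = 28.85168
P_0 = D_1/(1+r)^1 + D_2/(1+r)^2 + D_3/(1+r)^3 + D_4/(1+r)^4 + TV/(1+r)^4
    = 1.10360 + 1.24280 + 1.39955 + 1.57607 + 19.00549 = 24.32751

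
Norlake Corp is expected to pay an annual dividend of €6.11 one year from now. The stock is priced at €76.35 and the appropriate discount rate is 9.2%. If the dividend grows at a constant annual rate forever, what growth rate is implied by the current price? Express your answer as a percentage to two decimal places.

P = D₁/(r−g) ⇒ g = r − D₁/P = 0.092 − €6.11/€76.35 = 0.011974

1.20%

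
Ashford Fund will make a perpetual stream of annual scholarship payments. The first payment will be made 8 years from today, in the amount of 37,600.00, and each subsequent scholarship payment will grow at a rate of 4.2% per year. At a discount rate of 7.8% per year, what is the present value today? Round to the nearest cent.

617382.08

Value at end of year 7: C₁ / (r − g) = 37,600.00 / (0.078 − 0.042) = 1,044,444.4444
Discount to today: PV = 1,044,444.4444 / (1 + 0.078)^7 = 1,044,444.4444 / 1.691731 = 617,382.08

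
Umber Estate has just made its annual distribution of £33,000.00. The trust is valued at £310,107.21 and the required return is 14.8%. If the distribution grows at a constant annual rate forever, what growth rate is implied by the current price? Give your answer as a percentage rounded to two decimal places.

P = D₀(1+g)/(r−g) ⇒ P(r−g) = D₀(1+g) ⇒ g(P+D₀) = P·r − D₀
g = (P·r − D₀)/(P + D₀) = (£310,107.21×0.148 − £33,000.00) / (£310,107.21 + £33,000.00) = 0.037586

3.76%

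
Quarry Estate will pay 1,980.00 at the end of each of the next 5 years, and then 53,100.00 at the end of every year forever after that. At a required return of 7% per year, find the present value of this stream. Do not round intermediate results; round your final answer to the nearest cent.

PV of 5-year annuity: 1,980.00 × [1 − (1+0.07)^−5] / 0.07 = 8118.39092
Perpetuity value at year 5: 53,100.00 / 0.07 = 758571.42857
PV of perpetuity: 758571.42857 / (1+0.07)^5 = 540850.94472
Total PV = 8118.39092 + 540850.94472 = 548969.33565

548969.34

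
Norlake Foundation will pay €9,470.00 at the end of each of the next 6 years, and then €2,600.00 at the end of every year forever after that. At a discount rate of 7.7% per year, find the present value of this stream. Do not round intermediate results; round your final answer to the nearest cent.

PV of 6-year annuity: €9,470.00 × [1 − (1+0.077)^−6] / 0.077 = 44179.96965
Perpetuity value at year 6: €2,600.00 / 0.077 = 33766.23377
PV of perpetuity: 33766.23377 / (1+0.077)^6 = 21636.56945
Total PV = 44179.96965 + 21636.56945 = 65816.53910

€65816.54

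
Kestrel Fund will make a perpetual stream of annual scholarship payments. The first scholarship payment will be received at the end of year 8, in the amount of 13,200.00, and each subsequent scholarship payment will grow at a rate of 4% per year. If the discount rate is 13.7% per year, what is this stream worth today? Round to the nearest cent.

55396.07

Value at end of year 7: C₁ / (r − g) = 13,200.00 / (0.137 − 0.04) = 136,082.4742
Discount to today: PV = 136,082.4742 / (1 + 0.137)^7 = 136,082.4742 / 2.456537 = 55,396.07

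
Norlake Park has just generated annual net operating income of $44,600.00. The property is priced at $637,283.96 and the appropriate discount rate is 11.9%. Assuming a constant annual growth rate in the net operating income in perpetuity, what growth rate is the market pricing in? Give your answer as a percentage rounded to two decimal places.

P = D₀(1+g)/(r−g) ⇒ P(r−g) = D₀(1+g) ⇒ g(P+D₀) = P·r − D₀
g = (P·r − D₀)/(P + D₀) = ($637,283.96×0.119 − $44,600.00) / ($637,283.96 + $44,600.00) = 0.045810

4.58%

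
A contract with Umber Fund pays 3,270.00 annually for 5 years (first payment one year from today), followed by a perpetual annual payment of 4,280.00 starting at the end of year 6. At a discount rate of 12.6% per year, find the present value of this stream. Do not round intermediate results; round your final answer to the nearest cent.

30380.90

PV of 5-year annuity: 3,270.00 × [1 − (1+0.126)^−5] / 0.126 = 11614.49060
Perpetuity value at year 5: 4,280.00 / 0.126 = 33968.25397
PV of perpetuity: 33968.25397 / (1+0.126)^5 = 18766.41307
Total PV = 11614.49060 + 18766.41307 = 30380.90366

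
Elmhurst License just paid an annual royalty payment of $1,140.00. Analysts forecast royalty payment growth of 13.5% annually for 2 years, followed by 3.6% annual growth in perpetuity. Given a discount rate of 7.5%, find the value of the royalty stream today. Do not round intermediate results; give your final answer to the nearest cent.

D_1 = 1293.90000
D_2 = 1468.57650
Terminal value at year 2: TV = D_2×(1+g_2)/(r−g_2) = 1521.44525/0.039 = 39011.41677
P_0 = D_1/(1+r)^1 + D_2/(1+r)^2 + TV/(1+r)^2
    = 1203.62791 + 1270.80714 + 33757.85118 = 36232.28623

$36232.29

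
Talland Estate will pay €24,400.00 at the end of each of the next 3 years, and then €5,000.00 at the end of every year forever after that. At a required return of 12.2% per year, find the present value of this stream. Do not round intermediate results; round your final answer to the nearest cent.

PV of 3-year annuity: €24,400.00 × [1 − (1+0.122)^−3] / 0.122 = 58403.85657
Perpetuity value at year 3: €5,000.00 / 0.122 = 40983.60656
PV of perpetuity: 40983.60656 / (1+0.122)^3 = 29015.60316
Total PV = 58403.85657 + 29015.60316 = 87419.45973

€87419.46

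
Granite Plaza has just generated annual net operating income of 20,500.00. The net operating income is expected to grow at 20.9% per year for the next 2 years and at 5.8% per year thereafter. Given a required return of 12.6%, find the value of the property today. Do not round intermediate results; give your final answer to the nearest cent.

413355.53

D_1 = 24784.50000
D_2 = 29964.46050
Terminal value at year 2: TV = D_2×(1+g_2)/(r−g_2) = 31702.39921/0.068 = 466211.75307
P_0 = D_1/(1+r)^1 + D_2/(1+r)^2 + TV/(1+r)^2
    = 22011.10124 + 23633.58917 + 367710.84323 = 413355.53364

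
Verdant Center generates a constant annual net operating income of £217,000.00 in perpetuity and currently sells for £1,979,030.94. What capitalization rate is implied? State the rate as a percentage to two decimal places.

P = C/r ⇒ r = C/P = £217,000.00/£1,979,030.94 = 0.109650

10.96%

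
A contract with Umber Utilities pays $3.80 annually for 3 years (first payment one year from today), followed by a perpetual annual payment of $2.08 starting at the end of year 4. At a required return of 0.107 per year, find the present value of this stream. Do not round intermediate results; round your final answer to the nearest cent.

PV of 3-year annuity: $3.80 × [1 − (1+0.107)^−3] / 0.107 = 9.33478
Perpetuity value at year 3: $2.08 / 0.107 = 19.43925
PV of perpetuity: 19.43925 / (1+0.107)^3 = 14.32969
Total PV = 9.33478 + 14.32969 = 23.66447

$23.66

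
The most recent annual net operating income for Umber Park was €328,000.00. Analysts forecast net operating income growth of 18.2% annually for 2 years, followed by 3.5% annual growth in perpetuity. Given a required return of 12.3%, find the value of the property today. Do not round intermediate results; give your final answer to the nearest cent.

D_1 = 387696.00000
D_2 = 458256.67200
Terminal value at year 2: TV = D_2×(1+g_2)/(r−g_2) = 474295.65552/0.088 = 5389723.35818
P_0 = D_1/(1+r)^1 + D_2/(1+r)^2 + TV/(1+r)^2
    = 345232.41318 + 363370.18021 + 4273728.82408 = 4982331.41747

€4982331.42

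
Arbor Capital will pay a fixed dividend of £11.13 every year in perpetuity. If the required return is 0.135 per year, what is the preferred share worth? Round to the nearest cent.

Level perpetuity: PV = C / r = £11.13 / 0.135 = £82.44

£82.44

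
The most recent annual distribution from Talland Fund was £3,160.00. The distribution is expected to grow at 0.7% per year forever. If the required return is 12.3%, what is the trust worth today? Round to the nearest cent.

£27432.07

D₁ = D₀ × (1 + g) = £3,160.00 × 1.007 = £3,182.1200
Growing perpetuity: P = D₁ / (r − g) = £3,182.1200 / (0.123 − 0.007) = £27,432.07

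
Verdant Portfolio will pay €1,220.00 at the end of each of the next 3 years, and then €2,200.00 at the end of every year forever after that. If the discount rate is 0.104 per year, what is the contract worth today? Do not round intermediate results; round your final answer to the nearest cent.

PV of 3-year annuity: €1,220.00 × [1 − (1+0.104)^−3] / 0.104 = 3012.72092
Perpetuity value at year 3: €2,200.00 / 0.104 = 21153.84615
PV of perpetuity: 21153.84615 / (1+0.104)^3 = 15721.07072
Total PV = 3012.72092 + 15721.07072 = 18733.79164

€18733.79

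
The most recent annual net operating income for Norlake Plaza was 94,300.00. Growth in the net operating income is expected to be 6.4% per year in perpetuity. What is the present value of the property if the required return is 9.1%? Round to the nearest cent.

3716118.52

D₁ = D₀ × (1 + g) = 94,300.00 × 1.064 = 100,335.2000
Growing perpetuity: P = D₁ / (r − g) = 100,335.2000 / (0.091 − 0.064) = 3,716,118.52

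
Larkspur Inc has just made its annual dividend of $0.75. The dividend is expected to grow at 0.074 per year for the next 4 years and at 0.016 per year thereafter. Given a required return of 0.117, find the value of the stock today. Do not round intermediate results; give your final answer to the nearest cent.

$9.17

D_1 = 0.80550
D_2 = 0.86511
D_3 = 0.92912
D_4 = 0.99788
Terminal value at year 4: TV = D_4×(1+g_2)/(r−g_2) = 1.01385/0.101 = 10.03808
P_0 = D_1/(1+r)^1 + D_2/(1+r)^2 + D_3/(1+r)^3 + D_4/(1+r)^4 + TV/(1+r)^4
    = 0.72113 + 0.69337 + 0.66668 + 0.64101 + 6.44819 = 9.17038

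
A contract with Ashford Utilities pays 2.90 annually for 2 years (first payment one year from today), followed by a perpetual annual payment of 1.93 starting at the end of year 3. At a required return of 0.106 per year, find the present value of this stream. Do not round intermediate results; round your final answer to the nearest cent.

PV of 2-year annuity: 2.90 × [1 − (1+0.106)^−2] / 0.106 = 4.99282
Perpetuity value at year 2: 1.93 / 0.106 = 18.20755
PV of perpetuity: 18.20755 / (1+0.106)^2 = 14.88474
Total PV = 4.99282 + 14.88474 = 19.87756

19.88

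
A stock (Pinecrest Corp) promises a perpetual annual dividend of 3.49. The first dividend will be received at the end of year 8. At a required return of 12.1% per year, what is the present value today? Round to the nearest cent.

Value at end of year 7: C / r = 3.49 / 0.121 = 28.8430
Discount to today: PV = 28.8430 / (1 + 0.121)^7 = 28.8430 / 2.224535 = 12.97

12.97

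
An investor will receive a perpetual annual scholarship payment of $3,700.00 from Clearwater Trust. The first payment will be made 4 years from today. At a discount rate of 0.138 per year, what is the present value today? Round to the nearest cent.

$18192.65

Value at end of year 3: C / r = $3,700.00 / 0.138 = $26,811.5942
Discount to today: PV = $26,811.5942 / (1 + 0.138)^3 = $26,811.5942 / 1.473760 = $18,192.65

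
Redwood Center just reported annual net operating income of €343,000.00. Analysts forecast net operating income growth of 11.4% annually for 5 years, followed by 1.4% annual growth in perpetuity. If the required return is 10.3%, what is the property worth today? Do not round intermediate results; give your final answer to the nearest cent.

D_1 = 382102.00000
D_2 = 425661.62800
D_3 = 474187.05359
D_4 = 528244.37770
D_5 = 588464.23676
Terminal value at year 5: TV = D_5×(1+g_2)/(r−g_2) = 596702.73607/0.089 = 6704525.12443
P_0 = D_1/(1+r)^1 + D_2/(1+r)^2 + D_3/(1+r)^3 + D_4/(1+r)^4 + D_5/(1+r)^5 + TV/(1+r)^5
    = 346420.67090 + 349875.45547 + 353364.69392 + 356888.72985 + 360447.91029 + 4106676.19141 = 5873673.65183

€5873673.65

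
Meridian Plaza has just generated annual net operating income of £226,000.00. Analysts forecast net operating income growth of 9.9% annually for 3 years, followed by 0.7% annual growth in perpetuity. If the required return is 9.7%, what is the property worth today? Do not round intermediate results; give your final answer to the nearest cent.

D_1 = 248374.00000
D_2 = 272963.02600
D_3 = 299986.36557
Terminal value at year 3: TV = D_3×(1+g_2)/(r−g_2) = 302086.27013/0.09 = 3356514.11259
P_0 = D_1/(1+r)^1 + D_2/(1+r)^2 + D_3/(1+r)^3 + TV/(1+r)^3
    = 226412.03282 + 226824.81683 + 227238.35342 + 2542544.68769 = 3223019.89075

£3223019.89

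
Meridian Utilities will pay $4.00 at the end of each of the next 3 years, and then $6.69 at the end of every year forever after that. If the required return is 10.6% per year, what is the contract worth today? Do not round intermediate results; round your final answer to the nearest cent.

$56.49

PV of 3-year annuity: $4.00 × [1 − (1+0.106)^−3] / 0.106 = 9.84327
Perpetuity value at year 3: $6.69 / 0.106 = 63.11321
PV of perpetuity: 63.11321 / (1+0.106)^3 = 46.65035
Total PV = 9.84327 + 46.65035 = 56.49361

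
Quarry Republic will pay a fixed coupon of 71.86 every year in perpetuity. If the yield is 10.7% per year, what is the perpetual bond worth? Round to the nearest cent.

671.59

Level perpetuity: PV = C / r = 71.86 / 0.107 = 671.59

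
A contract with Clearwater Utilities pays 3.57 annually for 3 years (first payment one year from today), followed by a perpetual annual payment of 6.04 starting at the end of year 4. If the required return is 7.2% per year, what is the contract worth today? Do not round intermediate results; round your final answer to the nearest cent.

PV of 3-year annuity: 3.57 × [1 − (1+0.072)^−3] / 0.072 = 9.33468
Perpetuity value at year 3: 6.04 / 0.072 = 83.88889
PV of perpetuity: 83.88889 / (1+0.072)^3 = 68.09576
Total PV = 9.33468 + 68.09576 = 77.43044

77.43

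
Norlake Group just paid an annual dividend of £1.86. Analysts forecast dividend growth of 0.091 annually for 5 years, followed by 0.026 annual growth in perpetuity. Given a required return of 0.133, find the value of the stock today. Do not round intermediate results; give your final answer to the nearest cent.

D_1 = 2.02926
D_2 = 2.21392
D_3 = 2.41539
D_4 = 2.63519
D_5 = 2.87499
Terminal value at year 5: TV = D_5×(1+g_2)/(r−g_2) = 2.94974/0.107 = 27.56768
P_0 = D_1/(1+r)^1 + D_2/(1+r)^2 + D_3/(1+r)^3 + D_4/(1+r)^4 + D_5/(1+r)^5 + TV/(1+r)^5
    = 1.79105 + 1.72466 + 1.66072 + 1.59916 + 1.53988 + 14.76559 = 23.08106

£23.08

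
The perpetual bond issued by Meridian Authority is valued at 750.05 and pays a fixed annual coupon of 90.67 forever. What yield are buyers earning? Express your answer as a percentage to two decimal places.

P = C/r ⇒ r = C/P = 90.67/750.05 = 0.120885

12.09%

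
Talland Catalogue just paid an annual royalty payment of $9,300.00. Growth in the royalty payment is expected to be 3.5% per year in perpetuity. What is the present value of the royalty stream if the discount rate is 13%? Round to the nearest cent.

$101321.05

D₁ = D₀ × (1 + g) = $9,300.00 × 1.035 = $9,625.5000
Growing perpetuity: P = D₁ / (r − g) = $9,625.5000 / (0.13 − 0.035) = $101,321.05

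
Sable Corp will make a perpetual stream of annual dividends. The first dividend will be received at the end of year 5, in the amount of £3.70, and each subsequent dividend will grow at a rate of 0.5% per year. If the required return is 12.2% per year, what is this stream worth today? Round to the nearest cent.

£19.95

Value at end of year 4: C₁ / (r − g) = £3.70 / (0.122 − 0.005) = £31.6239
Discount to today: PV = £31.6239 / (1 + 0.122)^4 = £31.6239 / 1.584789 = £19.95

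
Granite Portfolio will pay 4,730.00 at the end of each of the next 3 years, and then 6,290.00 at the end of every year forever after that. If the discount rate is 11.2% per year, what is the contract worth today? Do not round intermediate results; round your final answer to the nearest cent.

52361.74

PV of 3-year annuity: 4,730.00 × [1 − (1+0.112)^−3] / 0.112 = 11518.68201
Perpetuity value at year 3: 6,290.00 / 0.112 = 56160.71429
PV of perpetuity: 56160.71429 / (1+0.112)^3 = 40843.05893
Total PV = 11518.68201 + 40843.05893 = 52361.74094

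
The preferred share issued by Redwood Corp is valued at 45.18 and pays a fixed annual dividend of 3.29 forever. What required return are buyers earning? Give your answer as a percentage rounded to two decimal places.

P = C/r ⇒ r = C/P = 3.29/45.18 = 0.072820

7.28%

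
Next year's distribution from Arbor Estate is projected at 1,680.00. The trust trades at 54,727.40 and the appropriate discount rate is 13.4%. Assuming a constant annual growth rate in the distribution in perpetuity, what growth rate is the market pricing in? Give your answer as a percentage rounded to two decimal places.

P = D₁/(r−g) ⇒ g = r − D₁/P = 0.134 − 1,680.00/54,727.40 = 0.103302

10.33%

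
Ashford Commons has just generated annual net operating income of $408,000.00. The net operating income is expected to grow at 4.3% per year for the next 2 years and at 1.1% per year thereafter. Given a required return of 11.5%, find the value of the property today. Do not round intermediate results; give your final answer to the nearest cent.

$4209201.17

D_1 = 425544.00000
D_2 = 443842.39200
Terminal value at year 2: TV = D_2×(1+g_2)/(r−g_2) = 448724.65831/0.104 = 4314660.17608
P_0 = D_1/(1+r)^1 + D_2/(1+r)^2 + TV/(1+r)^2
    = 381653.81166 + 357008.90185 + 3470538.45931 = 4209201.17282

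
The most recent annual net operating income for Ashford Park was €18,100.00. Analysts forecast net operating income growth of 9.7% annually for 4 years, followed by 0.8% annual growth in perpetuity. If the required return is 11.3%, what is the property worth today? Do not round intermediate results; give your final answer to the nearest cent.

€233816.96

D_1 = 19855.70000
D_2 = 21781.70290
D_3 = 23894.52808
D_4 = 26212.29731
Terminal value at year 4: TV = D_4×(1+g_2)/(r−g_2) = 26421.99568/0.105 = 251638.05413
P_0 = D_1/(1+r)^1 + D_2/(1+r)^2 + D_3/(1+r)^3 + D_4/(1+r)^4 + TV/(1+r)^4
    = 17839.80234 + 17583.34516 + 17330.57470 + 17081.43796 + 163981.80438 = 233816.96453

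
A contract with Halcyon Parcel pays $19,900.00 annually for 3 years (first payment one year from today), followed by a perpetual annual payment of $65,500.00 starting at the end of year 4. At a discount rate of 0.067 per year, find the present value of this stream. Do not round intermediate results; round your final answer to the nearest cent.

PV of 3-year annuity: $19,900.00 × [1 − (1+0.067)^−3] / 0.067 = 52511.46190
Perpetuity value at year 3: $65,500.00 / 0.067 = 977611.94030
PV of perpetuity: 977611.94030 / (1+0.067)^3 = 804772.70642
Total PV = 52511.46190 + 804772.70642 = 857284.16831

$857284.17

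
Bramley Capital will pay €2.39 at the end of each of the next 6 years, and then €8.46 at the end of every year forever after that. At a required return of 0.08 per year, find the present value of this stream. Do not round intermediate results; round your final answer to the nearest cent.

PV of 6-year annuity: €2.39 × [1 − (1+0.08)^−6] / 0.08 = 11.04868
Perpetuity value at year 6: €8.46 / 0.08 = 105.75000
PV of perpetuity: 105.75000 / (1+0.08)^6 = 66.64044
Total PV = 11.04868 + 66.64044 = 77.68912

€77.69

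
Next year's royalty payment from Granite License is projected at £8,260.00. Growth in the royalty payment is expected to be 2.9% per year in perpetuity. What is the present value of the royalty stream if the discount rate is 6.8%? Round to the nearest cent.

Growing perpetuity: P = D₁ / (r − g) = £8,260.0000 / (0.068 − 0.029) = £211,794.87

£211794.87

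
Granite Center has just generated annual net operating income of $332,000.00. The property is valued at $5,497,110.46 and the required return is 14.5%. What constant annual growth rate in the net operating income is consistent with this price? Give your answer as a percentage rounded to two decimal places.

P = D₀(1+g)/(r−g) ⇒ P(r−g) = D₀(1+g) ⇒ g(P+D₀) = P·r − D₀
g = (P·r − D₀)/(P + D₀) = ($5,497,110.46×0.145 − $332,000.00) / ($5,497,110.46 + $332,000.00) = 0.079786

7.98%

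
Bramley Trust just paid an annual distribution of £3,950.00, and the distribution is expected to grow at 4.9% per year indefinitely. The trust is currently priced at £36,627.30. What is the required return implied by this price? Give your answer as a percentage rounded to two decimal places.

D₁ = £3,950.00 × 1.049 = £4,143.5500
P = D₁/(r − g) ⇒ r = D₁/P + g = £4,143.5500/£36,627.30 + 0.049 = 0.113127 + 0.049 = 0.162127

16.21%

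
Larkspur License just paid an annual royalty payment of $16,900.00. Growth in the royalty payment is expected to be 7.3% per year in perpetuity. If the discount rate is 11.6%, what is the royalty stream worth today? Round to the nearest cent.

D₁ = D₀ × (1 + g) = $16,900.00 × 1.073 = $18,133.7000
Growing perpetuity: P = D₁ / (r − g) = $18,133.7000 / (0.116 − 0.073) = $421,713.95

$421713.95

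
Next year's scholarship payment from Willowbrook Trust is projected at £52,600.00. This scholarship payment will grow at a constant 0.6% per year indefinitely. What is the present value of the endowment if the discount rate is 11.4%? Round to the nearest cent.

Growing perpetuity: P = D₁ / (r − g) = £52,600.0000 / (0.114 − 0.006) = £487,037.04

£487037.04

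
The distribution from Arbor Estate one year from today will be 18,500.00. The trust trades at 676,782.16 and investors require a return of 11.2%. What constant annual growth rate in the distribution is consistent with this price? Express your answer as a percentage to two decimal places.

8.47%

P = D₁/(r−g) ⇒ g = r − D₁/P = 0.112 − 18,500.00/676,782.16 = 0.084665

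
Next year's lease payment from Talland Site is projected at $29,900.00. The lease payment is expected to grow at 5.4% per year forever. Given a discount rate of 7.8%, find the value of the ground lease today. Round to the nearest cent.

$1245833.33

Growing perpetuity: P = D₁ / (r − g) = $29,900.0000 / (0.078 − 0.054) = $1,245,833.33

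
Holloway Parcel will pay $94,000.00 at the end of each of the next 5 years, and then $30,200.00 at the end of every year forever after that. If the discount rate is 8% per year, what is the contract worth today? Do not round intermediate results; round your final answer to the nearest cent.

$632234.90

PV of 5-year annuity: $94,000.00 × [1 − (1+0.08)^−5] / 0.08 = 375314.74349
Perpetuity value at year 5: $30,200.00 / 0.08 = 377500.00000
PV of perpetuity: 377500.00000 / (1+0.08)^5 = 256920.15688
Total PV = 375314.74349 + 256920.15688 = 632234.90037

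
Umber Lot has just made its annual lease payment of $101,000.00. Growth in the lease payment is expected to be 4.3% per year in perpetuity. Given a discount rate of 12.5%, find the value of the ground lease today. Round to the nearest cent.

$1284670.73

D₁ = D₀ × (1 + g) = $101,000.00 × 1.043 = $105,343.0000
Growing perpetuity: P = D₁ / (r − g) = $105,343.0000 / (0.125 − 0.043) = $1,284,670.73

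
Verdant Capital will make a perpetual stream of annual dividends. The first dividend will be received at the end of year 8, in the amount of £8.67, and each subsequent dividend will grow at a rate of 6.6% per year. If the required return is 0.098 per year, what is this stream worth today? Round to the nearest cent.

Value at end of year 7: C₁ / (r − g) = £8.67 / (0.098 − 0.066) = £270.9375
Discount to today: PV = £270.9375 / (1 + 0.098)^7 = £270.9375 / 1.924050 = £140.82

£140.82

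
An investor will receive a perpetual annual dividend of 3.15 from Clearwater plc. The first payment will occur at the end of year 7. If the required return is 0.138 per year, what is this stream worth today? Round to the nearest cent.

Value at end of year 6: C / r = 3.15 / 0.138 = 22.8261
Discount to today: PV = 22.8261 / (1 + 0.138)^6 = 22.8261 / 2.171969 = 10.51

10.51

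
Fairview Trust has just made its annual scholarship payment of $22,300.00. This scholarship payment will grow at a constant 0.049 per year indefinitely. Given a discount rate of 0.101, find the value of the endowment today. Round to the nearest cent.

$449859.62

D₁ = D₀ × (1 + g) = $22,300.00 × 1.049 = $23,392.7000
Growing perpetuity: P = D₁ / (r − g) = $23,392.7000 / (0.101 − 0.049) = $449,859.62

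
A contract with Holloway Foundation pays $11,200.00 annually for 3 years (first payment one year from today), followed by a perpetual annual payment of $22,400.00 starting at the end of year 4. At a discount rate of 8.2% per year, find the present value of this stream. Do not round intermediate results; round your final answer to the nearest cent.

PV of 3-year annuity: $11,200.00 × [1 − (1+0.082)^−3] / 0.082 = 28759.64060
Perpetuity value at year 3: $22,400.00 / 0.082 = 273170.73171
PV of perpetuity: 273170.73171 / (1+0.082)^3 = 215651.45051
Total PV = 28759.64060 + 215651.45051 = 244411.09111

$244411.09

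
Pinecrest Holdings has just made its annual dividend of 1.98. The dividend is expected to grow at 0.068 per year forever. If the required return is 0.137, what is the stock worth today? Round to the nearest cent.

D₁ = D₀ × (1 + g) = 1.98 × 1.068 = 2.1146
Growing perpetuity: P = D₁ / (r − g) = 2.1146 / (0.137 − 0.068) = 30.65

30.65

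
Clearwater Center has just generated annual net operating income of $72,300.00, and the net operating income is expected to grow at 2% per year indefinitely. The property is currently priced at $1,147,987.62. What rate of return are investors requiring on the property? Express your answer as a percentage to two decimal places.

8.42%

D₁ = $72,300.00 × 1.02 = $73,746.0000
P = D₁/(r − g) ⇒ r = D₁/P + g = $73,746.0000/$1,147,987.62 + 0.02 = 0.064239 + 0.02 = 0.084239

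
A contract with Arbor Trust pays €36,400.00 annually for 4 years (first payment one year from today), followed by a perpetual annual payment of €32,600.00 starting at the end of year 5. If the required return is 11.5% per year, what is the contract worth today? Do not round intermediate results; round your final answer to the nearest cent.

PV of 4-year annuity: €36,400.00 × [1 − (1+0.115)^−4] / 0.115 = 111733.94230
Perpetuity value at year 4: €32,600.00 / 0.115 = 283478.26087
PV of perpetuity: 283478.26087 / (1+0.115)^4 = 183408.85101
Total PV = 111733.94230 + 183408.85101 = 295142.79331

€295142.79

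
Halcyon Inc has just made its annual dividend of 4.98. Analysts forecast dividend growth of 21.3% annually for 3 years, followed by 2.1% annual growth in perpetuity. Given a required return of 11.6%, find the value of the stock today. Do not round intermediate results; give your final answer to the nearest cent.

D_1 = 6.04074
D_2 = 7.32742
D_3 = 8.88816
Terminal value at year 3: TV = D_3×(1+g_2)/(r−g_2) = 9.07481/0.095 = 95.52430
P_0 = D_1/(1+r)^1 + D_2/(1+r)^2 + D_3/(1+r)^3 + TV/(1+r)^3
    = 5.41285 + 5.88332 + 6.39469 + 68.72604 = 86.41689

86.42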